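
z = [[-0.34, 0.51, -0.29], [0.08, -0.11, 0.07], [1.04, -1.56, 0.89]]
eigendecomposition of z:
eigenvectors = [[-0.31, 0.72, 0.25],[0.08, 0.09, -0.34],[0.95, -0.69, -0.91]]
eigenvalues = [0.42, -0.0, 0.02]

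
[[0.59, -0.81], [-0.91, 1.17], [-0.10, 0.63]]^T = [[0.59, -0.91, -0.1], [-0.81, 1.17, 0.63]]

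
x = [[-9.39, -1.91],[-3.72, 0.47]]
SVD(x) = [[-0.94, -0.35], [-0.35, 0.94]] @ diag([10.227962876574553, 1.126177337461911]) @ [[0.99,0.16],[-0.16,0.99]]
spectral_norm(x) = 10.23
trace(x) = -8.92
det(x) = -11.52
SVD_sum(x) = [[-9.45, -1.52], [-3.55, -0.57]] + [[0.06, -0.39], [-0.17, 1.04]]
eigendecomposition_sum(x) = [[-9.46, -1.71], [-3.34, -0.61]] + [[0.07, -0.20], [-0.38, 1.08]]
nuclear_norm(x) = 11.35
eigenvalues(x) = [-10.06, 1.14]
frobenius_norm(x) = 10.29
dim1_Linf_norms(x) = [9.39, 3.72]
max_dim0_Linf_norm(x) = 9.39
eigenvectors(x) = [[-0.94, 0.18], [-0.33, -0.98]]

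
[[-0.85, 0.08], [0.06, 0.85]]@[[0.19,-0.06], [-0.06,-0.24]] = [[-0.17, 0.03], [-0.04, -0.21]]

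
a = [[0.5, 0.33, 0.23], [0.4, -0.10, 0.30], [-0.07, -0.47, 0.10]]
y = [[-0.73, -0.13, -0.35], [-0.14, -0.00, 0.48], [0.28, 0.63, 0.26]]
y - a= [[-1.23, -0.46, -0.58], [-0.54, 0.1, 0.18], [0.35, 1.1, 0.16]]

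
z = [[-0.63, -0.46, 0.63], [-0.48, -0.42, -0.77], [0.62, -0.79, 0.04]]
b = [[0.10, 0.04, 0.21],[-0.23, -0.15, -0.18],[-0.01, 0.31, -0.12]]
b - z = [[0.73, 0.5, -0.42],[0.25, 0.27, 0.59],[-0.63, 1.1, -0.16]]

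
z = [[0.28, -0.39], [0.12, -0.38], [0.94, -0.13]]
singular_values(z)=[1.04, 0.46]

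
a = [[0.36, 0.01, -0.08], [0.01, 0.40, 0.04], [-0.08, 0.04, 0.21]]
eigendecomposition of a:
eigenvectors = [[-0.39, 0.87, -0.3],[0.17, 0.39, 0.9],[-0.91, -0.3, 0.30]]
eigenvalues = [0.17, 0.39, 0.41]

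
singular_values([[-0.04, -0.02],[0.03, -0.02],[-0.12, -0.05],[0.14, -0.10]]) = [0.2, 0.1]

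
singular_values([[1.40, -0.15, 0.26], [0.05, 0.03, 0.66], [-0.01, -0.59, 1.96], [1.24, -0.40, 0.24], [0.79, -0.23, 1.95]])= [3.1, 1.78, 0.41]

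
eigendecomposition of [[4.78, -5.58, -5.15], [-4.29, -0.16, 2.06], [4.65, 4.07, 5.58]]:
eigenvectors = [[(-0.24+0j), 0.74+0.00j, 0.74-0.00j], [(-0.81+0j), (-0.4+0.04j), (-0.4-0.04j)], [0.53+0.00j, 0.19-0.51j, 0.19+0.51j]]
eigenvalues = [(-2.77+0j), (6.48+3.24j), (6.48-3.24j)]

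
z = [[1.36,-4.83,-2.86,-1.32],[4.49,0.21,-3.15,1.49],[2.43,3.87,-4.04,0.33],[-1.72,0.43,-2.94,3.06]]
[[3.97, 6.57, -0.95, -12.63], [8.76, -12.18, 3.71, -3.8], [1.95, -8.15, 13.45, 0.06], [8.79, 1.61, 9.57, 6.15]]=z@[[0.59, -2.71, -1.00, -1.02],  [-0.90, -1.16, 1.45, 1.31],  [-0.78, -0.86, -2.55, 0.79],  [2.58, -1.66, -0.09, 2.01]]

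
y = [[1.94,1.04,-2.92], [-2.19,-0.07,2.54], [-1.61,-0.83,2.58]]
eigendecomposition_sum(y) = [[2.11, 1.70, -3.79], [-3.0, -2.42, 5.38], [-1.88, -1.52, 3.38]] + [[0.05,-0.00,0.06],  [0.04,-0.0,0.05],  [0.04,-0.00,0.05]] + [[-0.22, -0.66, 0.81], [0.77, 2.35, -2.89], [0.23, 0.69, -0.85]]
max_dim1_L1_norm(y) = 5.9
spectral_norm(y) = 5.82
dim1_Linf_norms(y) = [2.92, 2.54, 2.58]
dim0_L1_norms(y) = [5.74, 1.94, 8.04]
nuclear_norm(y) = 6.71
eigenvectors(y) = [[0.51, -0.64, 0.26], [-0.73, -0.51, -0.93], [-0.46, -0.58, -0.27]]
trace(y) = 4.45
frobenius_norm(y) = 5.88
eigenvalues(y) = [3.06, 0.1, 1.29]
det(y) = 0.38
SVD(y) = [[-0.62, -0.44, 0.64],  [0.56, -0.83, -0.02],  [0.54, 0.35, 0.76]] @ diag([5.823739083740258, 0.7992817801496435, 0.08253314750442325]) @ [[-0.57, -0.20, 0.8], [0.48, -0.87, 0.13], [0.67, 0.46, 0.59]]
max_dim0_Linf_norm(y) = 2.92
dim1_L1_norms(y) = [5.9, 4.8, 5.02]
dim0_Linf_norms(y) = [2.19, 1.04, 2.92]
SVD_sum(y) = [[2.07, 0.71, -2.91], [-1.87, -0.64, 2.63], [-1.79, -0.61, 2.51]] + [[-0.17, 0.31, -0.05], [-0.32, 0.57, -0.09], [0.14, -0.25, 0.04]] + [[0.04, 0.02, 0.03], [-0.00, -0.0, -0.00], [0.04, 0.03, 0.04]]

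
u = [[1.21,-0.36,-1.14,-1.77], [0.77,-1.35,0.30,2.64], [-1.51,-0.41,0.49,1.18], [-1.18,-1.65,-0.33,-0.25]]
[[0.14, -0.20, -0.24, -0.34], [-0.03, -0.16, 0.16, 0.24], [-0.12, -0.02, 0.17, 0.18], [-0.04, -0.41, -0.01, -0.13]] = u@ [[0.05, -0.0, -0.04, -0.02], [-0.0, 0.24, 0.01, 0.06], [-0.04, 0.01, 0.06, 0.07], [-0.02, 0.06, 0.07, 0.12]]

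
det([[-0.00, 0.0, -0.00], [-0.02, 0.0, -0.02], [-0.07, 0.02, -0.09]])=0.000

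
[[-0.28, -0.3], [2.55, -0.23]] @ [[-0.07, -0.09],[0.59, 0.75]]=[[-0.16,  -0.2],[-0.31,  -0.4]]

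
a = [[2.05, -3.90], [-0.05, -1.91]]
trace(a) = 0.14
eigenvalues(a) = [2.1, -1.96]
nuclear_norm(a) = 5.59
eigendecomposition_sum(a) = [[2.07, -2.02], [-0.03, 0.03]] + [[-0.02, -1.88], [-0.02, -1.94]]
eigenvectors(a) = [[1.0, 0.70], [-0.01, 0.72]]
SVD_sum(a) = [[1.76,-4.03], [0.69,-1.59]] + [[0.29, 0.13],[-0.74, -0.32]]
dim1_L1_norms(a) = [5.95, 1.96]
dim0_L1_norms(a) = [2.1, 5.81]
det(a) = -4.11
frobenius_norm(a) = 4.80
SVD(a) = [[-0.93,  -0.37],  [-0.37,  0.93]] @ diag([4.722881861257048, 0.8703372476282827]) @ [[-0.40, 0.92], [-0.92, -0.40]]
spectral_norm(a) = 4.72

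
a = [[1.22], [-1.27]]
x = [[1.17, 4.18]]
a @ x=[[1.43, 5.1], [-1.49, -5.31]]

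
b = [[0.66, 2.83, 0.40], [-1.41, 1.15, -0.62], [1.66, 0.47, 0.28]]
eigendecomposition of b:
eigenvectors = [[-0.66+0.00j, -0.66-0.00j, (-0.39+0j)], [-0.09-0.54j, (-0.09+0.54j), 0.02+0.00j], [(-0.31+0.4j), -0.31-0.40j, 0.92+0.00j]]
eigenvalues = [(1.25+2.08j), (1.25-2.08j), (-0.41+0j)]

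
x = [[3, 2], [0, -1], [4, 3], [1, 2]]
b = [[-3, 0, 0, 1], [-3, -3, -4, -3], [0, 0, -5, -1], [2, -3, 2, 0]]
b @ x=[[-8, -4], [-28, -21], [-21, -17], [14, 13]]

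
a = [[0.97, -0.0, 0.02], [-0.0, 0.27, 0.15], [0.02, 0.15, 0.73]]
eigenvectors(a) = [[1.0, -0.1, 0.01],[0.02, 0.28, 0.96],[0.09, 0.95, -0.29]]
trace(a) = 1.97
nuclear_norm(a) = 1.97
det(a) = 0.17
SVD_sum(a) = [[0.96, 0.02, 0.09], [0.02, 0.00, 0.00], [0.09, 0.0, 0.01]] + [[0.01, -0.02, -0.07], [-0.02, 0.06, 0.21], [-0.07, 0.21, 0.70]] + [[0.00, 0.0, -0.0], [0.00, 0.21, -0.06], [-0.0, -0.06, 0.02]]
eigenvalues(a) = [0.97, 0.77, 0.23]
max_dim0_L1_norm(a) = 0.99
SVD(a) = [[-1.0, 0.1, -0.01], [-0.02, -0.28, -0.96], [-0.09, -0.95, 0.29]] @ diag([0.9719061184307382, 0.7727281410376793, 0.22536574053158265]) @ [[-1.00, -0.02, -0.09], [0.1, -0.28, -0.95], [-0.01, -0.96, 0.29]]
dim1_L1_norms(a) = [0.99, 0.42, 0.9]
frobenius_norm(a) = 1.26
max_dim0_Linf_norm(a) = 0.97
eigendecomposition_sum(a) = [[0.96, 0.02, 0.09], [0.02, 0.00, 0.0], [0.09, 0.00, 0.01]] + [[0.01, -0.02, -0.07], [-0.02, 0.06, 0.21], [-0.07, 0.21, 0.7]] + [[0.0, 0.0, -0.0],[0.00, 0.21, -0.06],[-0.0, -0.06, 0.02]]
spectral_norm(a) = 0.97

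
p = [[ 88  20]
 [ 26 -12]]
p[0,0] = 88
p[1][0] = 26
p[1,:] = [26, -12]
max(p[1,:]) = 26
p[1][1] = -12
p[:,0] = [88, 26]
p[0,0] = 88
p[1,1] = -12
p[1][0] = 26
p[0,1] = 20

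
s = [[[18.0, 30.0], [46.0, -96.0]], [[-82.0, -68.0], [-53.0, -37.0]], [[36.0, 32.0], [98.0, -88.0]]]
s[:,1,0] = [46.0, -53.0, 98.0]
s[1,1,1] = -37.0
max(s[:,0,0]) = 36.0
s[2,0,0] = 36.0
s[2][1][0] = 98.0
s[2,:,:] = [[36.0, 32.0], [98.0, -88.0]]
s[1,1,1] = -37.0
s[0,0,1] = 30.0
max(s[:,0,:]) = 36.0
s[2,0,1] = 32.0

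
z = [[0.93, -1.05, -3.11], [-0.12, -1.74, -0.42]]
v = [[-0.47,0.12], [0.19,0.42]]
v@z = [[-0.45,  0.28,  1.41], [0.13,  -0.93,  -0.77]]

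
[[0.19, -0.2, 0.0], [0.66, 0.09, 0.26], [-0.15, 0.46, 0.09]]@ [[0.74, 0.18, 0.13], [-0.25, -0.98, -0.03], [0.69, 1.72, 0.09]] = [[0.19,0.23,0.03],[0.65,0.48,0.11],[-0.16,-0.32,-0.03]]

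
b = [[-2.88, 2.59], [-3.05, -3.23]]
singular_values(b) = [4.45, 3.87]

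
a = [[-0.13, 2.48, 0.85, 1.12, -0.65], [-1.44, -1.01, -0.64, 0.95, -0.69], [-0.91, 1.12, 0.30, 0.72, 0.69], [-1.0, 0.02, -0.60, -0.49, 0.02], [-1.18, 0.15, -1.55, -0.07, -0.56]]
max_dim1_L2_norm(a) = 2.93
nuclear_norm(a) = 9.12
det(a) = -6.35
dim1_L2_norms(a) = [2.93, 2.21, 1.78, 1.27, 2.03]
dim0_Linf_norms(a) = [1.44, 2.48, 1.55, 1.12, 0.69]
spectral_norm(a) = 3.30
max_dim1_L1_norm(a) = 5.23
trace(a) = -1.89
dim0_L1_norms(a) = [4.66, 4.78, 3.94, 3.35, 2.61]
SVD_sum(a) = [[0.4, 2.28, 1.23, 0.81, 0.04],[-0.15, -0.88, -0.48, -0.31, -0.02],[0.17, 0.96, 0.52, 0.34, 0.02],[-0.08, -0.45, -0.24, -0.16, -0.01],[-0.11, -0.64, -0.34, -0.23, -0.01]] + [[-0.69, 0.21, -0.35, 0.30, -0.22], [-1.28, 0.38, -0.65, 0.55, -0.41], [-0.72, 0.22, -0.37, 0.31, -0.23], [-0.66, 0.2, -0.34, 0.29, -0.22], [-1.32, 0.4, -0.67, 0.57, -0.43]] + [[0.0, -0.05, 0.05, 0.08, -0.03], [0.02, -0.51, 0.45, 0.74, -0.24], [-0.00, 0.04, -0.03, -0.05, 0.02], [-0.01, 0.32, -0.28, -0.46, 0.15], [-0.01, 0.34, -0.3, -0.5, 0.16]] + [[0.20, 0.05, -0.13, -0.03, -0.41],[-0.0, -0.00, 0.00, 0.0, 0.0],[-0.41, -0.1, 0.26, 0.05, 0.84],[-0.11, -0.03, 0.07, 0.01, 0.22],[0.17, 0.04, -0.11, -0.02, -0.35]] + [[-0.04, -0.0, 0.05, -0.04, -0.03], [-0.02, -0.00, 0.03, -0.03, -0.02], [0.05, 0.01, -0.08, 0.07, 0.05], [-0.14, -0.02, 0.2, -0.17, -0.12], [0.08, 0.01, -0.12, 0.10, 0.07]]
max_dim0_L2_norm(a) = 2.91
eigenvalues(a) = [(-0.26+2.27j), (-0.26-2.27j), (-0.29+1.2j), (-0.29-1.2j), (-0.79+0j)]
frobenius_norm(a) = 4.73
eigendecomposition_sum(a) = [[-0.04+1.01j, 1.13+0.24j, 0.38+0.20j, 0.71-0.51j, -0.33+0.17j], [(-0.7-0.5j), -0.70+0.69j, (-0.32+0.17j), 0.03+0.74j, (0.04-0.31j)], [(-0.65+1.08j), 1.09+0.94j, (0.29+0.45j), 1.08-0.13j, -0.46-0.01j], [(-0.71-0.24j), -0.41+0.76j, -0.23+0.23j, (0.21+0.62j), (-0.05-0.27j)], [(-1.21-0.6j), -0.91+1.24j, -0.45+0.35j, (0.24+1.14j), (-0.02-0.49j)]] + [[(-0.04-1.01j), 1.13-0.24j, (0.38-0.2j), 0.71+0.51j, (-0.33-0.17j)],[-0.70+0.50j, (-0.7-0.69j), (-0.32-0.17j), 0.03-0.74j, 0.04+0.31j],[-0.65-1.08j, 1.09-0.94j, 0.29-0.45j, (1.08+0.13j), (-0.46+0.01j)],[(-0.71+0.24j), -0.41-0.76j, -0.23-0.23j, 0.21-0.62j, (-0.05+0.27j)],[-1.21+0.60j, -0.91-1.24j, (-0.45-0.35j), 0.24-1.14j, -0.02+0.49j]] + [[-0.01+0.05j, (0.04+0.05j), (0.01-0.03j), (0.08-0.02j), (-0.07-0.01j)], [(-0.03+0.24j), 0.23+0.21j, (0.02-0.14j), 0.33-0.14j, (-0.34+0.03j)], [0.18-0.58j, (-0.48-0.64j), -0.12+0.34j, -0.88+0.19j, 0.86+0.10j], [0.24+0.11j, 0.30-0.17j, -0.14-0.07j, -0.03-0.39j, (-0.09+0.36j)], [0.63+0.38j, 0.90-0.39j, (-0.37-0.24j), 0.03-1.09j, -0.36+0.99j]] + [[(-0.01-0.05j), 0.04-0.05j, (0.01+0.03j), 0.08+0.02j, (-0.07+0.01j)],[-0.03-0.24j, 0.23-0.21j, 0.02+0.14j, 0.33+0.14j, (-0.34-0.03j)],[0.18+0.58j, (-0.48+0.64j), -0.12-0.34j, -0.88-0.19j, (0.86-0.1j)],[(0.24-0.11j), 0.30+0.17j, -0.14+0.07j, -0.03+0.39j, (-0.09-0.36j)],[(0.63-0.38j), (0.9+0.39j), -0.37+0.24j, (0.03+1.09j), -0.36-0.99j]] + [[(-0.03-0j), (0.13-0j), (0.07+0j), -0.45+0.00j, 0.16-0.00j], [0.01+0.00j, -0.07+0.00j, -0.04-0.00j, 0.24-0.00j, -0.08+0.00j], [(0.02+0j), (-0.09+0j), (-0.05-0j), 0.32-0.00j, -0.11+0.00j], [(-0.05-0j), 0.25-0.00j, (0.13+0j), -0.85+0.00j, 0.29-0.00j], [-0.03-0.00j, 0.17-0.00j, 0.09+0.00j, (-0.6+0j), (0.21-0j)]]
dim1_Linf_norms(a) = [2.48, 1.44, 1.12, 1.0, 1.55]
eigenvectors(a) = [[0.17+0.39j, (0.17-0.39j), (-0.01-0.05j), -0.01+0.05j, (-0.38+0j)], [-0.35-0.06j, (-0.35+0.06j), -0.10-0.21j, -0.10+0.21j, (0.2+0j)], [-0.04+0.52j, (-0.04-0.52j), (0.14+0.58j), 0.14-0.58j, 0.26+0.00j], [(-0.31+0.04j), (-0.31-0.04j), (-0.25+0.03j), (-0.25-0.03j), -0.71+0.00j], [-0.56+0.00j, (-0.56-0j), (-0.72+0j), (-0.72-0j), -0.50+0.00j]]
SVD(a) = [[0.83, 0.32, 0.08, 0.40, 0.20], [-0.32, 0.58, 0.73, -0.0, 0.13], [0.35, 0.33, -0.05, -0.82, -0.3], [-0.16, 0.30, -0.46, -0.21, 0.79], [-0.23, 0.60, -0.49, 0.35, -0.47]] @ diag([3.299669127638357, 2.8109353180994363, 1.4063129939215777, 1.1908682122532948, 0.4090757261724525]) @ [[0.14, 0.83, 0.45, 0.3, 0.02], [-0.78, 0.23, -0.4, 0.34, -0.25], [0.01, -0.49, 0.44, 0.72, -0.23], [0.42, 0.10, -0.26, -0.06, -0.86], [-0.44, -0.06, 0.61, -0.53, -0.38]]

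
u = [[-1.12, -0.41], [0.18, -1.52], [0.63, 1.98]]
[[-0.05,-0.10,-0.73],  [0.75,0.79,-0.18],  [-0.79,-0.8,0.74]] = u@ [[0.22, 0.27, 0.58], [-0.47, -0.49, 0.19]]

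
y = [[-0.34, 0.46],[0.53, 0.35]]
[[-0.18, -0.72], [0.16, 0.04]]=y @ [[0.38, 0.75], [-0.12, -1.01]]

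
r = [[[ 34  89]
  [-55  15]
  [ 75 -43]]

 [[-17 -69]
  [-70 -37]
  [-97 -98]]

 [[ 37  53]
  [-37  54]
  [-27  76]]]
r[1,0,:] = [-17, -69]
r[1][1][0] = -70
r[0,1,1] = 15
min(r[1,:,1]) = -98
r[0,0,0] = 34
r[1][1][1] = -37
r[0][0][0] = 34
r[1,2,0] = -97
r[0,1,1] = 15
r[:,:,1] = [[89, 15, -43], [-69, -37, -98], [53, 54, 76]]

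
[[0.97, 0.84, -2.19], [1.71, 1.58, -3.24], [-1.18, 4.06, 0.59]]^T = [[0.97, 1.71, -1.18], [0.84, 1.58, 4.06], [-2.19, -3.24, 0.59]]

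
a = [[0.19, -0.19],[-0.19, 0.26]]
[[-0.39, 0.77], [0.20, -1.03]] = a@[[-4.79,0.26], [-2.73,-3.77]]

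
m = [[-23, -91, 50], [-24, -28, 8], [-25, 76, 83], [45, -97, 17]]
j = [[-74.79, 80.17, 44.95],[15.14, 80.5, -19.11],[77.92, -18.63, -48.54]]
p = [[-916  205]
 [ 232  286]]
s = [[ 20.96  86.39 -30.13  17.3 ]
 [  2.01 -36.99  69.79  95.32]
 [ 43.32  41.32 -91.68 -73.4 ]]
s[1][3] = 95.32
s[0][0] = 20.96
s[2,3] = -73.4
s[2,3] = -73.4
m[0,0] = -23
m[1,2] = 8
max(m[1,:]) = 8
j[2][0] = 77.92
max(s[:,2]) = 69.79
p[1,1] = 286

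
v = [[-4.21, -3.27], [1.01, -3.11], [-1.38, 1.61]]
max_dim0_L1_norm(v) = 7.99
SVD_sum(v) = [[-3.44, -3.94], [-1.1, -1.27], [0.2, 0.23]] + [[-0.77,  0.67], [2.11,  -1.84], [-1.58,  1.38]]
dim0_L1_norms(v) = [6.6, 7.99]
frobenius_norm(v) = 6.60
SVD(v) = [[-0.95,0.28], [-0.31,-0.77], [0.06,0.57]] @ diag([5.50323059188538, 3.649678486187089]) @ [[0.66, 0.75], [-0.75, 0.66]]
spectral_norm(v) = 5.50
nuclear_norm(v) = 9.15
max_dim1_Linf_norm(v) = 4.21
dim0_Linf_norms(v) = [4.21, 3.27]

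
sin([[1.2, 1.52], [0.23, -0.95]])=[[0.86, 1.16],  [0.18, -0.78]]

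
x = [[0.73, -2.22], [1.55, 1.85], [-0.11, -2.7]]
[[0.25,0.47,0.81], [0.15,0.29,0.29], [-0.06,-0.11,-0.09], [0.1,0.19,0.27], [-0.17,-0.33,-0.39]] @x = [[0.82, -1.87], [0.53, -0.58], [-0.20, 0.17], [0.34, -0.60], [-0.59, 0.82]]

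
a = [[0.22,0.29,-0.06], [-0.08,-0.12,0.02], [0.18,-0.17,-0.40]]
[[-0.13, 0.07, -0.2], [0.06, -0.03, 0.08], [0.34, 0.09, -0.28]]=a@ [[0.27,  -0.36,  0.14], [-0.75,  0.41,  -0.59], [-0.40,  -0.56,  1.02]]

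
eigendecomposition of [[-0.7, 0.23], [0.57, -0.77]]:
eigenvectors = [[0.57, -0.5],[0.82, 0.87]]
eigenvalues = [-0.37, -1.1]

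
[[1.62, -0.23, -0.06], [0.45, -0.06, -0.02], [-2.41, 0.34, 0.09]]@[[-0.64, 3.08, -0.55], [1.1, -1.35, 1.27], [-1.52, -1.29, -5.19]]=[[-1.2,5.38,-0.87], [-0.32,1.49,-0.22], [1.78,-8.00,1.29]]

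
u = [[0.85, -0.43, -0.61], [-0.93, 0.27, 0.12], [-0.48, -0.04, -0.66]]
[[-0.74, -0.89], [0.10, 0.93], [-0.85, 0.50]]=u @ [[0.18, -0.81], [0.48, 0.77], [1.13, -0.22]]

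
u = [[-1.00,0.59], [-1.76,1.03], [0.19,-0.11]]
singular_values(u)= [2.36, 0.0]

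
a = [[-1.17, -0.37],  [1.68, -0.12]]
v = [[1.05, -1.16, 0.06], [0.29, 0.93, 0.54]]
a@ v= [[-1.34, 1.01, -0.27], [1.73, -2.06, 0.04]]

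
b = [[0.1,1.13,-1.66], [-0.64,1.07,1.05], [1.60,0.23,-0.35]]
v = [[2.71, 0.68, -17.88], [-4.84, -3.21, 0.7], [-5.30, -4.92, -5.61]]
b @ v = [[3.60,4.61,8.32], [-12.48,-9.04,6.30], [5.08,2.07,-26.48]]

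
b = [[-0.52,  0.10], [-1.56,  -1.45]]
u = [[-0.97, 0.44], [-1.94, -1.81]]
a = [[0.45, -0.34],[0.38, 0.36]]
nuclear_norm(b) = 2.58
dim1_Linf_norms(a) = [0.45, 0.38]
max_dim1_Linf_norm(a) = 0.45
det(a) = 0.29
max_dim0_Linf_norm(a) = 0.45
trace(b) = -1.97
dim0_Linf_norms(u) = [1.94, 1.81]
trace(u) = -2.78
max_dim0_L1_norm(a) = 0.83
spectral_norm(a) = 0.59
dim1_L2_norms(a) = [0.56, 0.52]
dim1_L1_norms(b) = [0.62, 3.01]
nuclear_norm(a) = 1.08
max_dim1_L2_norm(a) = 0.56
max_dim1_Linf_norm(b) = 1.56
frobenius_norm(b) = 2.19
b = a + u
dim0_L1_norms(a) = [0.83, 0.7]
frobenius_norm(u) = 2.86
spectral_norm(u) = 2.69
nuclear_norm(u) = 3.66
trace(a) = 0.81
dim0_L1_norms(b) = [2.08, 1.55]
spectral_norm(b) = 2.15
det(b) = 0.91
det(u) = 2.61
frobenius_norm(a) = 0.77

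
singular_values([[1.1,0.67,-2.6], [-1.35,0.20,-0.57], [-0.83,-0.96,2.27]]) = [3.89, 1.48, 0.27]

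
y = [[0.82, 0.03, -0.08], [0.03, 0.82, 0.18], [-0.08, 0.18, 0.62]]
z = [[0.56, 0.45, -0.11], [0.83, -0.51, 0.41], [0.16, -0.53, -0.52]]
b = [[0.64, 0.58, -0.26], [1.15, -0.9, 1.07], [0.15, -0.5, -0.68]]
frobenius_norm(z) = 1.49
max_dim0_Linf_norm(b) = 1.15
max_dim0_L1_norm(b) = 2.01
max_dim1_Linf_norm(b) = 1.15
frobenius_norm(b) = 2.20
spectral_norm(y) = 0.93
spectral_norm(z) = 1.10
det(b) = 1.40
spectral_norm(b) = 1.81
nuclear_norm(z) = 2.51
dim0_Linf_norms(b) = [1.15, 0.9, 1.07]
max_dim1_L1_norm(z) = 1.75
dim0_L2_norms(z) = [1.01, 0.86, 0.67]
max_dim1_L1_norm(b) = 3.12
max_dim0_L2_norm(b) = 1.32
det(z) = 0.53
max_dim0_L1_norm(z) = 1.55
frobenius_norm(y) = 1.34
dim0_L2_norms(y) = [0.82, 0.84, 0.65]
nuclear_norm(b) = 3.57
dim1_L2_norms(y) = [0.82, 0.84, 0.65]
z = b @ y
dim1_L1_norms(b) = [1.48, 3.12, 1.33]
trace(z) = -0.47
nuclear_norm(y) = 2.26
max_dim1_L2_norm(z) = 1.06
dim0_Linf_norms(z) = [0.83, 0.53, 0.52]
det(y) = 0.38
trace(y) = 2.26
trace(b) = -0.94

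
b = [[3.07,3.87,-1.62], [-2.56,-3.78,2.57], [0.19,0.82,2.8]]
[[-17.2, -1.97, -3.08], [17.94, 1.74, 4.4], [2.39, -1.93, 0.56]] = b @ [[-1.3, 0.49, 1.73],  [-2.69, -1.07, -1.9],  [1.73, -0.41, 0.64]]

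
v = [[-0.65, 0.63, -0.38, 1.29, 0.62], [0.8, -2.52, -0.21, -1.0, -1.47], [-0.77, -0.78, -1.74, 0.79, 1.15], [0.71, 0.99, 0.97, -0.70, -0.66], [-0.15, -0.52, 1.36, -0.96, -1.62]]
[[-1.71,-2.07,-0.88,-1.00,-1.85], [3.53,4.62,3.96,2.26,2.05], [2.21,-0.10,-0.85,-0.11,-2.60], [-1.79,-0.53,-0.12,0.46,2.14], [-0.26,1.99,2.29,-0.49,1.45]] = v @[[-0.12, 0.1, 0.29, 1.37, 1.35], [-1.50, -1.43, -0.96, -0.02, 0.29], [-0.44, 0.21, 0.19, -0.95, -0.00], [-1.28, -0.70, 0.64, -0.08, -0.51], [1.04, -0.19, -1.35, -0.57, -0.81]]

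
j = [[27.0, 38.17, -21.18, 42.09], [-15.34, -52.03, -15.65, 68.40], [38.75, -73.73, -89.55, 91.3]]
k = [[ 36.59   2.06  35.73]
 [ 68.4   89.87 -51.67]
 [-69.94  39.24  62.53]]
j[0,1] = 38.17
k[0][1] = 2.06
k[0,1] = 2.06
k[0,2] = 35.73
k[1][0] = 68.4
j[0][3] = 42.09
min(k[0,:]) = 2.06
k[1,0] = 68.4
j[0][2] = -21.18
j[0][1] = 38.17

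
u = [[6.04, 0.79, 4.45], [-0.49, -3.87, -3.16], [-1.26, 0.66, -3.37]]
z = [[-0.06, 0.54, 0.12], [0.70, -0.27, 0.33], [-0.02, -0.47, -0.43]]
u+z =[[5.98, 1.33, 4.57],[0.21, -4.14, -2.83],[-1.28, 0.19, -3.80]]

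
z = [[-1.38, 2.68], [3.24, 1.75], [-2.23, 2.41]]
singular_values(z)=[4.49, 3.64]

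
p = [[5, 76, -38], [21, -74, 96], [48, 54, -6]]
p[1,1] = -74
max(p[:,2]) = 96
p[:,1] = [76, -74, 54]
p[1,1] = -74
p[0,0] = 5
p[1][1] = -74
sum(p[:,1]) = 56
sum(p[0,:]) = 43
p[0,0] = 5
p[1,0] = 21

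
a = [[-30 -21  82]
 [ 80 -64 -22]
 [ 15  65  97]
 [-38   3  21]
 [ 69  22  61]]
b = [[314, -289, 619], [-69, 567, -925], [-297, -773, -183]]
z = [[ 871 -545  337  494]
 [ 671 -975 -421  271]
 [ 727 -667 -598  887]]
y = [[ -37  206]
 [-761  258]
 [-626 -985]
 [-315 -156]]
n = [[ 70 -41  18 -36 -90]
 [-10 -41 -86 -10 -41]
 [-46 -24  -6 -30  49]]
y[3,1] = -156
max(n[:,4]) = 49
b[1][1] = 567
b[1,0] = -69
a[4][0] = 69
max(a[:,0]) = 80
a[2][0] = 15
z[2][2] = -598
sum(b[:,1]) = -495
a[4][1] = 22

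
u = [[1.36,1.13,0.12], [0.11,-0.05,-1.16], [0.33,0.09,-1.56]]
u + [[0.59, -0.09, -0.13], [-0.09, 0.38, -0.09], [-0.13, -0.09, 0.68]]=[[1.95,1.04,-0.01], [0.02,0.33,-1.25], [0.20,0.0,-0.88]]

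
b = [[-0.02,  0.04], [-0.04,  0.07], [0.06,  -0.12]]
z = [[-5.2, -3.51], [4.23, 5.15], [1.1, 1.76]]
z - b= [[-5.18,-3.55], [4.27,5.08], [1.04,1.88]]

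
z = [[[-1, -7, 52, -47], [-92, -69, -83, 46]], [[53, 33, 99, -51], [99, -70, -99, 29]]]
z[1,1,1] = -70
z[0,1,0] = -92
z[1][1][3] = 29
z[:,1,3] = [46, 29]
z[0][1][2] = -83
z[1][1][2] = -99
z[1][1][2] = -99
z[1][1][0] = 99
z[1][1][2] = -99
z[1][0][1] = 33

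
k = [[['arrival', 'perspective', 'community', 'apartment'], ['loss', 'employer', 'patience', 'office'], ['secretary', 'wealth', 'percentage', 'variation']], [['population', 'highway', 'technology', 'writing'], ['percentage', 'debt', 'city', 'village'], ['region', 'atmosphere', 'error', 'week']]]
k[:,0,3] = ['apartment', 'writing']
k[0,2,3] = 'variation'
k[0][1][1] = 'employer'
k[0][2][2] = 'percentage'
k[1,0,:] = ['population', 'highway', 'technology', 'writing']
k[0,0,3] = 'apartment'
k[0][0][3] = 'apartment'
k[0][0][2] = 'community'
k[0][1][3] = 'office'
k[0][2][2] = 'percentage'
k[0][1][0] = 'loss'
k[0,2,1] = 'wealth'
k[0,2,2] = 'percentage'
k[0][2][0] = 'secretary'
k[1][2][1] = 'atmosphere'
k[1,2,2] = 'error'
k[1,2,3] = 'week'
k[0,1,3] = 'office'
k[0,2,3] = 'variation'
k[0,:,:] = [['arrival', 'perspective', 'community', 'apartment'], ['loss', 'employer', 'patience', 'office'], ['secretary', 'wealth', 'percentage', 'variation']]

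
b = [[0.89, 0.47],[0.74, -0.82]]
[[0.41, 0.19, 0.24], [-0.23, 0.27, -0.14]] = b@[[0.21, 0.26, 0.12], [0.47, -0.09, 0.28]]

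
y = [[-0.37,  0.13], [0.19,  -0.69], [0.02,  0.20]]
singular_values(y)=[0.78, 0.32]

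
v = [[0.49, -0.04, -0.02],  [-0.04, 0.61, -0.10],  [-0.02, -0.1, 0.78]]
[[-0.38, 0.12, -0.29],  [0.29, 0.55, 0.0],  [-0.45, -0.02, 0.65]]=v @ [[-0.77,0.33,-0.55], [0.33,0.94,0.1], [-0.55,0.10,0.83]]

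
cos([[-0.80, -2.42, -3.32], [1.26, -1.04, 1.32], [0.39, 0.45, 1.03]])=[[3.09, -1.99, 1.98], [1.19, 1.70, 2.61], [-0.34, 0.6, 0.9]]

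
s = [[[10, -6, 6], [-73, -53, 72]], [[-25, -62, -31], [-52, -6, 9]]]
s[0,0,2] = 6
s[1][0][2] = -31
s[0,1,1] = -53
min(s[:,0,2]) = -31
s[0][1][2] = 72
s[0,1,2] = 72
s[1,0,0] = -25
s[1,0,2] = -31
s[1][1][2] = 9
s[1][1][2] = 9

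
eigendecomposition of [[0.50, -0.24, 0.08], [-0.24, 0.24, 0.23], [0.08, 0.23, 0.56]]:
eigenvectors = [[0.45, 0.8, -0.4], [0.81, -0.16, 0.57], [-0.39, 0.58, 0.72]]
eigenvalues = [-0.0, 0.61, 0.7]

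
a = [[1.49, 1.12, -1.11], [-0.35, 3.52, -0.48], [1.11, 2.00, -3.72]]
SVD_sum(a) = [[0.43, 1.33, -1.25], [0.62, 1.94, -1.83], [0.95, 2.95, -2.77]] + [[0.21, -0.35, -0.30], [-0.95, 1.58, 1.36], [0.53, -0.89, -0.76]] + [[0.85, 0.14, 0.44], [-0.02, -0.00, -0.01], [-0.37, -0.06, -0.19]]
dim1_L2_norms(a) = [2.17, 3.57, 4.37]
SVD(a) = [[-0.35, 0.19, -0.92], [-0.51, -0.86, 0.02], [-0.78, 0.48, 0.40]] @ diag([5.315335518159567, 2.674088333032615, 1.056815933136055]) @ [[-0.23, -0.71, 0.67], [0.42, -0.69, -0.59], [-0.88, -0.14, -0.45]]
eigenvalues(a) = [-3.32, 1.41, 3.2]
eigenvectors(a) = [[-0.21, 0.93, 0.37], [-0.08, 0.22, 0.87], [-0.98, 0.29, 0.31]]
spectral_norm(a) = 5.32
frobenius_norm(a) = 6.04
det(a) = -15.02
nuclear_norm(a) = 9.05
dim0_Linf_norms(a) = [1.49, 3.52, 3.72]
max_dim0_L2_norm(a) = 4.2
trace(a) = 1.29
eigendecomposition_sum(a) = [[0.19, 0.19, -0.76], [0.07, 0.07, -0.29], [0.89, 0.90, -3.58]] + [[1.64,-0.59,-0.30], [0.39,-0.14,-0.07], [0.51,-0.18,-0.09]] + [[-0.34, 1.52, -0.05], [-0.81, 3.59, -0.12], [-0.29, 1.28, -0.04]]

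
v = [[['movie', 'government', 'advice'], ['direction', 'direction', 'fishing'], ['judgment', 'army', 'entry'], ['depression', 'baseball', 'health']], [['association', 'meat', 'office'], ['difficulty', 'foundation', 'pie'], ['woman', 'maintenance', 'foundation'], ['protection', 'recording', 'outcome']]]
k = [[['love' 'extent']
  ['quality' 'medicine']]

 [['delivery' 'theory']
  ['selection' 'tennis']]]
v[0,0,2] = 'advice'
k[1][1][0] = 'selection'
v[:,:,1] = [['government', 'direction', 'army', 'baseball'], ['meat', 'foundation', 'maintenance', 'recording']]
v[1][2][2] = 'foundation'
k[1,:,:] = [['delivery', 'theory'], ['selection', 'tennis']]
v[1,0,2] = 'office'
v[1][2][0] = 'woman'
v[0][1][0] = 'direction'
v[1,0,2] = 'office'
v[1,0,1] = 'meat'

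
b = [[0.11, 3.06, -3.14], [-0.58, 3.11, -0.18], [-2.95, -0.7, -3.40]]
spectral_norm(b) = 5.55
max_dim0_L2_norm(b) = 4.63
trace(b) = -0.18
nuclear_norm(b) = 11.21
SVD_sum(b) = [[-1.36, 2.09, -3.15], [-0.66, 1.02, -1.53], [-1.11, 1.72, -2.58]] + [[0.73,1.21,0.49], [1.06,1.76,0.72], [-1.51,-2.53,-1.03]] + [[0.74, -0.25, -0.48], [-0.97, 0.32, 0.64], [-0.33, 0.11, 0.21]]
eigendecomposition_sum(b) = [[-1.22+0.00j, 0.27-0.00j, -2.21+0.00j], [-0.13+0.00j, (0.03-0j), -0.24+0.00j], [(-2.16+0j), 0.47-0.00j, -3.92+0.00j]] + [[(0.67+1.07j),  (1.4-3.44j),  -0.46-0.39j], [-0.22+0.48j,  1.54-0.30j,  (0.03-0.25j)], [-0.39-0.53j,  -0.59+1.86j,  0.26+0.19j]] + [[(0.67-1.07j), (1.4+3.44j), (-0.46+0.39j)], [(-0.22-0.48j), 1.54+0.30j, (0.03+0.25j)], [-0.39+0.53j, (-0.59-1.86j), 0.26-0.19j]]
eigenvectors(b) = [[(0.49+0j), 0.83+0.00j, (0.83-0j)], [(0.05+0j), (0.19+0.29j), 0.19-0.29j], [(0.87+0j), (-0.43+0.04j), -0.43-0.04j]]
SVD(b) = [[0.72, 0.37, -0.59], [0.35, 0.53, 0.77], [0.59, -0.76, 0.26]] @ diag([5.554192203408312, 4.088003707775224, 1.5709470560188645]) @ [[-0.34, 0.52, -0.78],[0.48, 0.81, 0.33],[-0.81, 0.27, 0.53]]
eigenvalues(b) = [(-5.11+0j), (2.47+0.95j), (2.47-0.95j)]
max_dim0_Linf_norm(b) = 3.4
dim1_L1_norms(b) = [6.31, 3.87, 7.05]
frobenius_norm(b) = 7.07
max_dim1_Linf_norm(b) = 3.4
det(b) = -35.67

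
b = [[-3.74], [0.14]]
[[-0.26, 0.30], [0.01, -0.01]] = b@ [[0.07, -0.08]]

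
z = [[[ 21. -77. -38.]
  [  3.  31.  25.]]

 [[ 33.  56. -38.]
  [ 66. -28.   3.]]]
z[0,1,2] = 25.0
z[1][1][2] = 3.0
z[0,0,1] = -77.0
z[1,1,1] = -28.0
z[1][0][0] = 33.0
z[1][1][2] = 3.0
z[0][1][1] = 31.0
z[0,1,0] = 3.0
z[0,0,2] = -38.0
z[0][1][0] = 3.0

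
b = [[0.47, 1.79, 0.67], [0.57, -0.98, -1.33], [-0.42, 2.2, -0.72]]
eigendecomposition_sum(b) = [[(0.82+0j), 0.60+0.00j, -0.14+0.00j],[(0.2+0j), 0.15+0.00j, -0.04+0.00j],[0.06+0.00j, 0.04+0.00j, (-0.01+0j)]] + [[-0.18+0.06j, (0.6-0.38j), 0.41+0.44j], [0.18-0.14j, (-0.56+0.67j), -0.65-0.36j], [-0.24-0.23j, 1.08+0.63j, -0.35+1.00j]] + [[(-0.18-0.06j), 0.60+0.38j, (0.41-0.44j)], [0.18+0.14j, -0.56-0.67j, (-0.65+0.36j)], [(-0.24+0.23j), 1.08-0.63j, -0.35-1.00j]]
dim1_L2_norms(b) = [1.97, 1.75, 2.35]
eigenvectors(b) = [[-0.97+0.00j,  -0.19+0.37j,  -0.19-0.37j], [-0.24+0.00j,  0.09-0.51j,  0.09+0.51j], [-0.07+0.00j,  (-0.74+0j),  -0.74-0.00j]]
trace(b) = -1.23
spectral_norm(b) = 3.03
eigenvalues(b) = [(0.96+0j), (-1.09+1.73j), (-1.09-1.73j)]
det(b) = 4.01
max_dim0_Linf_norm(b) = 2.2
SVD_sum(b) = [[-0.14, 1.80, 0.26], [0.09, -1.18, -0.17], [-0.16, 2.07, 0.3]] + [[-0.01, -0.06, 0.39],[0.03, 0.17, -1.18],[0.03, 0.15, -1.01]] + [[0.62,0.05,0.02], [0.45,0.03,0.02], [-0.28,-0.02,-0.01]]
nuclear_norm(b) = 5.46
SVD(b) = [[0.6, -0.24, -0.76], [-0.4, 0.74, -0.55], [0.69, 0.63, 0.35]] @ diag([3.0310109318322374, 1.6141628237639978, 0.8187497233536664]) @ [[-0.08, 0.99, 0.14], [0.02, 0.14, -0.99], [-1.00, -0.07, -0.04]]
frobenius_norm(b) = 3.53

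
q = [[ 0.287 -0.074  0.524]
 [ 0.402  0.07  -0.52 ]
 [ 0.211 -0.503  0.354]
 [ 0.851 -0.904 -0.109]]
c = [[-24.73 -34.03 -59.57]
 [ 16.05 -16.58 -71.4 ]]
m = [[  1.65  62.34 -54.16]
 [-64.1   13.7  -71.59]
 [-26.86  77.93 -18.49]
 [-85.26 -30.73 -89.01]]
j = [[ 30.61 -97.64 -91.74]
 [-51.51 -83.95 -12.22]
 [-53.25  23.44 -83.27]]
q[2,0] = 0.211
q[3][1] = -0.904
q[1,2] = -0.52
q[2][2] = 0.354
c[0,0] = -24.73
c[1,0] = 16.05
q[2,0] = 0.211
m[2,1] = 77.93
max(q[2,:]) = 0.354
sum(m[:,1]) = 123.24000000000002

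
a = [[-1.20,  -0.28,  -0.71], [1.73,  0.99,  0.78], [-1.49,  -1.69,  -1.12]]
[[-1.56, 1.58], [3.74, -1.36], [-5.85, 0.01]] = a@[[0.27, -1.56], [2.8, 1.49], [0.64, -0.18]]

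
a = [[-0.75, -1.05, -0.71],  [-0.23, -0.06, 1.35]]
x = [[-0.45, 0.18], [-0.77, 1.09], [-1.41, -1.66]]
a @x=[[2.15, -0.10], [-1.75, -2.35]]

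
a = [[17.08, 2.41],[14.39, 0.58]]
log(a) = [[(2.69+0.29j), 0.32-0.37j], [(1.9-2.23j), (0.52+2.85j)]]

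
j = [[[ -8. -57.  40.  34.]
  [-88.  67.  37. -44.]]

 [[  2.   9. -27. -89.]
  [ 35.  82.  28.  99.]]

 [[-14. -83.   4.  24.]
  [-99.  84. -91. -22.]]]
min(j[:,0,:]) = -89.0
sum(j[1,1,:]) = 244.0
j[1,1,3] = 99.0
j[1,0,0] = 2.0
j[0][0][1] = -57.0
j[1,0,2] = -27.0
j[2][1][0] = -99.0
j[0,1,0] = -88.0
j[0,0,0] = -8.0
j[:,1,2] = [37.0, 28.0, -91.0]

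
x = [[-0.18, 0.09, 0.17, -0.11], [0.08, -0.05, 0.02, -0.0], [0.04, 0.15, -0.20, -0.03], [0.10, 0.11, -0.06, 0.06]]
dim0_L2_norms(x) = [0.22, 0.21, 0.27, 0.13]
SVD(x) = [[-0.71, 0.62, -0.24, -0.21],[0.06, -0.33, -0.24, -0.91],[0.57, 0.68, 0.35, -0.3],[0.40, 0.19, -0.87, 0.19]] @ diag([0.34131603693149143, 0.2351728960255379, 0.10287113001203742, 0.05210184755254635]) @ [[0.58, 0.18, -0.76, 0.25],[-0.39, 0.83, -0.21, -0.33],[-0.48, -0.52, -0.61, -0.35],[-0.53, 0.05, -0.11, 0.84]]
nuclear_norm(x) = 0.73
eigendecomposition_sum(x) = [[-0.00+0.02j, 0.03j, (0.01+0.01j), (-0.03+0j)], [(0.01+0.01j), 0.02+0.02j, 0.01+0.00j, (-0.01+0.01j)], [0.00+0.01j, (0.01+0.02j), (0.01+0j), (-0.01+0.01j)], [(0.03-0.01j), 0.05-0.03j, 0.01-0.02j, (0.02+0.04j)]] + [[-0.00-0.02j, 0.00-0.03j, (0.01-0.01j), -0.03-0.00j], [0.01-0.01j, (0.02-0.02j), (0.01-0j), (-0.01-0.01j)], [-0.01j, (0.01-0.02j), (0.01-0j), (-0.01-0.01j)], [0.03+0.01j, (0.05+0.03j), (0.01+0.02j), (0.02-0.04j)]] + [[-0.09+0.01j, 0.04-0.19j, (0.08+0.22j), (-0.03+0.02j)], [(0.03+0.01j), -0.04+0.07j, -0.1j, 0.01-0.01j], [(0.02-0.04j), 0.06+0.07j, (-0.11-0.03j), (-0-0.02j)], [(0.02-0.01j), 0.01+0.06j, (-0.04-0.05j), (0.01-0.01j)]] + [[-0.09-0.01j, (0.04+0.19j), (0.08-0.22j), -0.03-0.02j], [(0.03-0.01j), (-0.04-0.07j), 0.1j, (0.01+0.01j)], [0.02+0.04j, (0.06-0.07j), (-0.11+0.03j), -0.00+0.02j], [(0.02+0.01j), (0.01-0.06j), (-0.04+0.05j), 0.01+0.01j]]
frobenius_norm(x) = 0.43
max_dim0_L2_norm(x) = 0.27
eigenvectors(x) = [[(-0.21+0.4j), -0.21-0.40j, (-0.83+0j), (-0.83-0j)], [0.09+0.32j, (0.09-0.32j), 0.32+0.11j, (0.32-0.11j)], [0.26j, 0.00-0.26j, (0.22-0.32j), (0.22+0.32j)], [0.78+0.00j, (0.78-0j), (0.22-0.08j), 0.22+0.08j]]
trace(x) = -0.37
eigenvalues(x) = [(0.04+0.08j), (0.04-0.08j), (-0.23+0.04j), (-0.23-0.04j)]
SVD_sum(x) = [[-0.14, -0.04, 0.18, -0.06], [0.01, 0.00, -0.02, 0.01], [0.11, 0.04, -0.15, 0.05], [0.08, 0.03, -0.10, 0.03]] + [[-0.06, 0.12, -0.03, -0.05], [0.03, -0.06, 0.02, 0.03], [-0.06, 0.13, -0.03, -0.05], [-0.02, 0.04, -0.01, -0.01]] + [[0.01, 0.01, 0.02, 0.01], [0.01, 0.01, 0.02, 0.01], [-0.02, -0.02, -0.02, -0.01], [0.04, 0.05, 0.05, 0.03]] + [[0.01, -0.00, 0.0, -0.01], [0.03, -0.0, 0.01, -0.04], [0.01, -0.0, 0.00, -0.01], [-0.01, 0.00, -0.00, 0.01]]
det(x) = 0.00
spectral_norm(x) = 0.34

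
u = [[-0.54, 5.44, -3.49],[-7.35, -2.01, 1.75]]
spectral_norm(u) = 8.23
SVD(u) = [[-0.45,0.89],[0.89,0.45]] @ diag([8.232433024537752, 5.951255875569475]) @ [[-0.77, -0.52, 0.38],[-0.64, 0.66, -0.39]]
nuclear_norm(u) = 14.18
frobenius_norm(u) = 10.16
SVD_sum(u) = [[2.86,1.93,-1.42], [-5.62,-3.79,2.8]] + [[-3.4, 3.51, -2.07], [-1.73, 1.78, -1.05]]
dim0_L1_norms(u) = [7.89, 7.45, 5.24]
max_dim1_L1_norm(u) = 11.11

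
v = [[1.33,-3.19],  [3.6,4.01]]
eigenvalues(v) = [(2.67+3.11j), (2.67-3.11j)]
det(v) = 16.82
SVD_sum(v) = [[-1.05, -1.8], [2.66, 4.56]] + [[2.38, -1.39], [0.94, -0.55]]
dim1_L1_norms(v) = [4.52, 7.61]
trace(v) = 5.34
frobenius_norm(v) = 6.40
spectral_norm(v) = 5.67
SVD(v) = [[-0.37, 0.93], [0.93, 0.37]] @ diag([5.674725028646133, 2.9635444739799572]) @ [[0.5, 0.86], [0.86, -0.50]]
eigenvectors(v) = [[0.27-0.63j, (0.27+0.63j)], [-0.73+0.00j, -0.73-0.00j]]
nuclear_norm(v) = 8.64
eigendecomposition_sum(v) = [[0.67+2.13j,(-1.59+1.37j)], [(1.8-1.54j),2.00+0.98j]] + [[0.67-2.13j, -1.59-1.37j], [(1.8+1.54j), 2.00-0.98j]]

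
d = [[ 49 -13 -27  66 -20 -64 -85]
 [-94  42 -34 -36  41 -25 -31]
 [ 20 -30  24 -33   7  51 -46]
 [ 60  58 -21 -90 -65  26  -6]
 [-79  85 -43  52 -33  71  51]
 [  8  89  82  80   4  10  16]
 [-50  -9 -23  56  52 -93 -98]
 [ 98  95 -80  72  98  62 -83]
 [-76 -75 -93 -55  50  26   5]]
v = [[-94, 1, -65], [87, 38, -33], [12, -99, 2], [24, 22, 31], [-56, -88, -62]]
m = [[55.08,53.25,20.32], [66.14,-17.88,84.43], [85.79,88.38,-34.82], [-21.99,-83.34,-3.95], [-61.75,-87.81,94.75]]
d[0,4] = -20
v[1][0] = 87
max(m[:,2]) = 94.75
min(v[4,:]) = -88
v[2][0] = 12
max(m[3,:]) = -3.95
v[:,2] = [-65, -33, 2, 31, -62]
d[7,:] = [98, 95, -80, 72, 98, 62, -83]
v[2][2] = 2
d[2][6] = -46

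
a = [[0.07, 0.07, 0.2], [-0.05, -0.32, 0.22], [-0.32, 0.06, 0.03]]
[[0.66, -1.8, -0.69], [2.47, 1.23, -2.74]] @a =[[0.36, 0.58, -0.28], [0.99, -0.39, 0.68]]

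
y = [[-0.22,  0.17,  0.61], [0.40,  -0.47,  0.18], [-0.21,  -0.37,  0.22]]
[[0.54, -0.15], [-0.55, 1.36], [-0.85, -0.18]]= y@[[0.87, 2.51],  [2.15, -0.46],  [0.60, 0.79]]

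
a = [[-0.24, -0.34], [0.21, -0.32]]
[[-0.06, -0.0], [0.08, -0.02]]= a @ [[0.30,  -0.04],[-0.04,  0.03]]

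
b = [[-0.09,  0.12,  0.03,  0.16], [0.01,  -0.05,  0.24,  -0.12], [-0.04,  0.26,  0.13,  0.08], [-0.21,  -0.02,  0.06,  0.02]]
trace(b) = 0.01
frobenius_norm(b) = 0.51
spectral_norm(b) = 0.36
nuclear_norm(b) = 0.93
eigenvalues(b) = [(-0.22+0j), (-0.04+0.14j), (-0.04-0.14j), (0.3+0j)]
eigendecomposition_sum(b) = [[0.04-0.00j, 0.09+0.00j, -0.07-0.00j, 0.04-0.00j], [(-0.08+0j), (-0.17-0j), (0.14+0j), (-0.08+0j)], [(0.06-0j), 0.13+0.00j, (-0.1-0j), (0.06-0j)], [0.01-0.00j, (0.03+0j), -0.03-0.00j, 0.02-0.00j]] + [[-0.06+0.07j, (-0+0.02j), (0.02-0.03j), 0.06+0.03j], [(0.05-0.01j), 0.01-0.01j, -0.02+0.01j, (-0.02-0.03j)], [-0.04+0.01j, (-0.01+0.01j), 0.02-0.01j, 0.02+0.03j], [-0.11-0.02j, (-0.02+0.01j), 0.05+0.01j, 0.08j]] + [[(-0.06-0.07j),(-0-0.02j),(0.02+0.03j),(0.06-0.03j)],[(0.05+0.01j),(0.01+0.01j),-0.02-0.01j,(-0.02+0.03j)],[-0.04-0.01j,(-0.01-0.01j),(0.02+0.01j),0.02-0.03j],[-0.11+0.02j,(-0.02-0.01j),0.05-0.01j,-0.08j]] + [[-0.00-0.00j,(0.04-0j),(0.06+0j),-0.00-0.00j],[(-0.01-0j),(0.1-0j),0.14+0.00j,-0.01-0.00j],[(-0.01-0j),0.15-0.00j,(0.2+0j),(-0.01-0j)],[0j,-0.01+0.00j,-0.01-0.00j,0j]]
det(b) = -0.00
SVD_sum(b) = [[-0.08, 0.15, 0.07, 0.09], [0.00, -0.01, -0.00, -0.00], [-0.11, 0.21, 0.1, 0.13], [-0.04, 0.07, 0.03, 0.04]] + [[0.0, 0.01, -0.06, 0.03],  [-0.02, -0.05, 0.23, -0.13],  [-0.00, -0.01, 0.03, -0.02],  [-0.00, -0.01, 0.05, -0.03]] + [[-0.03, -0.02, -0.0, 0.0], [0.02, 0.01, 0.00, -0.0], [0.08, 0.04, 0.01, -0.01], [-0.16, -0.09, -0.02, 0.02]] + [[0.01, -0.02, 0.02, 0.04], [0.01, -0.01, 0.01, 0.01], [-0.01, 0.01, -0.01, -0.02], [-0.01, 0.01, -0.01, -0.02]]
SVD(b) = [[-0.56,-0.22,-0.18,0.78], [0.02,0.95,0.1,0.31], [-0.79,0.12,0.42,-0.43], [-0.26,0.21,-0.89,-0.33]] @ diag([0.3642852004686757, 0.2871248161028659, 0.213730079854156, 0.061441725748292673]) @ [[0.37, -0.74, -0.36, -0.44], [-0.06, -0.17, 0.86, -0.47], [0.87, 0.47, 0.09, -0.12], [0.31, -0.46, 0.35, 0.75]]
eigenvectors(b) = [[(-0.38+0j),-0.28+0.52j,(-0.28-0.52j),0.22+0.00j], [0.73+0.00j,(0.26-0.13j),0.26+0.13j,0.56+0.00j], [-0.56+0.00j,(-0.25+0.12j),-0.25-0.12j,0.80+0.00j], [(-0.14+0j),(-0.7+0j),-0.70-0.00j,-0.04+0.00j]]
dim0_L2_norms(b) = [0.23, 0.29, 0.28, 0.22]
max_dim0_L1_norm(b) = 0.46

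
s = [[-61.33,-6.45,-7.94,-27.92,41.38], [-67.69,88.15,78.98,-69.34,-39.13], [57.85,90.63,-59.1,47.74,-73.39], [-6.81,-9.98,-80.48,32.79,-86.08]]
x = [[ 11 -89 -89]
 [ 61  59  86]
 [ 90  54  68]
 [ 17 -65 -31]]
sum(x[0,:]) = -167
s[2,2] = -59.1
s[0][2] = -7.94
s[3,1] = -9.98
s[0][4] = 41.38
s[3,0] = -6.81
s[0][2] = -7.94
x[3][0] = 17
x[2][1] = 54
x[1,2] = 86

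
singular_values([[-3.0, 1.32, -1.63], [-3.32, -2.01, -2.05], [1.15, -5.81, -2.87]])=[7.04, 5.05, 0.91]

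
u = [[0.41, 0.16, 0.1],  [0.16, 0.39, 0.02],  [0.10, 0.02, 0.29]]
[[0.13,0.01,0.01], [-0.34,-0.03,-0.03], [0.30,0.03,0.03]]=u @ [[0.54, 0.05, 0.05], [-1.15, -0.10, -0.1], [0.94, 0.08, 0.08]]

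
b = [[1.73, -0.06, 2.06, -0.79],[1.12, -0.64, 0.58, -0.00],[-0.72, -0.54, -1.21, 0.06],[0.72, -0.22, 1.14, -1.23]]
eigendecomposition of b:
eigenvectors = [[0.69, -0.51, -0.45, 0.42], [0.50, -0.46, -0.40, -0.48], [-0.51, 0.61, 0.62, -0.34], [-0.13, 0.4, 0.50, 0.70]]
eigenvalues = [0.3, -0.16, -0.29, -1.21]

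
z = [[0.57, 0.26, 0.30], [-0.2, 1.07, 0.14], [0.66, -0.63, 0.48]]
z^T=[[0.57, -0.20, 0.66], [0.26, 1.07, -0.63], [0.30, 0.14, 0.48]]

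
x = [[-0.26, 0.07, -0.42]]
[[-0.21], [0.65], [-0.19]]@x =[[0.05, -0.01, 0.09], [-0.17, 0.05, -0.27], [0.05, -0.01, 0.08]]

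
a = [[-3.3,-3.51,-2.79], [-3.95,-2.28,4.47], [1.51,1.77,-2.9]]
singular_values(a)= [7.55, 5.29, 0.77]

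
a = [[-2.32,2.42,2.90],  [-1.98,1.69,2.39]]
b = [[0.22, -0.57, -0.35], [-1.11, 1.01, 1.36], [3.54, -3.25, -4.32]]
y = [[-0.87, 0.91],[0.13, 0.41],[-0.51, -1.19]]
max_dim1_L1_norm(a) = 7.64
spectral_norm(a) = 5.66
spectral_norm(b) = 6.80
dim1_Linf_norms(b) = [0.57, 1.36, 4.32]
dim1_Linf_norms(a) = [2.9, 2.39]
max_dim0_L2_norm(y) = 1.55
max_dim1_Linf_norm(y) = 1.19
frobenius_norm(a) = 5.67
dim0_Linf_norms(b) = [3.54, 3.25, 4.32]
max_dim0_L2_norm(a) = 3.76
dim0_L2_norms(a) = [3.05, 2.95, 3.76]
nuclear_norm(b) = 7.10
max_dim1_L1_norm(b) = 11.11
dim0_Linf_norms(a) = [2.32, 2.42, 2.9]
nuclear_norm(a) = 5.89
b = y @ a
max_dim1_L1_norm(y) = 1.78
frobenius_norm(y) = 1.86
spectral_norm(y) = 1.56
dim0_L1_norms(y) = [1.51, 2.51]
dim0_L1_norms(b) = [4.87, 4.83, 6.03]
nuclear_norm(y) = 2.57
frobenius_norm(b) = 6.81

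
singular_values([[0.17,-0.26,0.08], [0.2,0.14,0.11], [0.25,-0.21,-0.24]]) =[0.47, 0.27, 0.22]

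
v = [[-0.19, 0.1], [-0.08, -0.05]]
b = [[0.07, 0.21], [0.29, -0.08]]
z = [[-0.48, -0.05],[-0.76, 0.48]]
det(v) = 0.02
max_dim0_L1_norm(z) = 1.24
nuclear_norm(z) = 1.26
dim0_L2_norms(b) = [0.3, 0.22]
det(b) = -0.07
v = b @ z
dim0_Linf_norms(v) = [0.19, 0.1]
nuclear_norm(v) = 0.30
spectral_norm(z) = 0.98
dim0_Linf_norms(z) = [0.76, 0.48]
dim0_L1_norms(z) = [1.24, 0.53]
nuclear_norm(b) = 0.52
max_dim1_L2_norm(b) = 0.3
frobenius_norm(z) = 1.02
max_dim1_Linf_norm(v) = 0.19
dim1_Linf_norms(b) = [0.21, 0.29]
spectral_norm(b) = 0.30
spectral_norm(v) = 0.22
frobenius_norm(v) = 0.23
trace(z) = 0.00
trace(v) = -0.24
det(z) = -0.27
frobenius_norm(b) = 0.37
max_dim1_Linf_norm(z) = 0.76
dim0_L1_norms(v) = [0.27, 0.15]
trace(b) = -0.01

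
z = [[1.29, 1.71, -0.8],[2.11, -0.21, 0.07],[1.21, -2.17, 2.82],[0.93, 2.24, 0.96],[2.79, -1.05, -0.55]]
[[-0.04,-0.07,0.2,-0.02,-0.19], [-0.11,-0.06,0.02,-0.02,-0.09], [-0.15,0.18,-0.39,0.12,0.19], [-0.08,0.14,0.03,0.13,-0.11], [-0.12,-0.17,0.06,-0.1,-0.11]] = z @ [[-0.05, -0.03, 0.02, -0.01, -0.05], [-0.0, 0.03, 0.05, 0.03, -0.05], [-0.03, 0.1, -0.11, 0.07, 0.05]]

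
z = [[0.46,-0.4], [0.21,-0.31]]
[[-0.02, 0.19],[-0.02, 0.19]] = z @ [[0.03, -0.29],[0.08, -0.80]]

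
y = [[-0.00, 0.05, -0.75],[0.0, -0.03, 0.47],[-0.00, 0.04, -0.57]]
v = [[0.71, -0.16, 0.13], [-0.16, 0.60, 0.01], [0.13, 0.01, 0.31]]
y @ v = [[-0.11,0.02,-0.23],  [0.07,-0.01,0.15],  [-0.08,0.02,-0.18]]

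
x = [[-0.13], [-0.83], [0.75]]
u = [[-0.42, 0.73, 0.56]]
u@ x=[[-0.13]]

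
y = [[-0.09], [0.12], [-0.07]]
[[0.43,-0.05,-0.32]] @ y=[[-0.02]]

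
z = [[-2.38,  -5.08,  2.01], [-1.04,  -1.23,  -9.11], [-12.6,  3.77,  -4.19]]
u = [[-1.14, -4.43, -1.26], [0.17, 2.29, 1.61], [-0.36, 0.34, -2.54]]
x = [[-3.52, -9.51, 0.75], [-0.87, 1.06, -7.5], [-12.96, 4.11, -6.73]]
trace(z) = -7.80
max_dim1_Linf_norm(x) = 12.96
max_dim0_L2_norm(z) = 12.86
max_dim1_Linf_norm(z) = 12.6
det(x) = -944.46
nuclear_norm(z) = 28.56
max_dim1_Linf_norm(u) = 4.43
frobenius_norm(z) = 17.65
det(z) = -694.01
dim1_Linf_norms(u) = [4.43, 2.29, 2.54]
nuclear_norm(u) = 8.56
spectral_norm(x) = 15.90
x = z + u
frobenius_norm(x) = 19.79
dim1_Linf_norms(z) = [5.08, 9.11, 12.6]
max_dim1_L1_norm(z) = 20.56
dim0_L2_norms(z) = [12.86, 6.44, 10.23]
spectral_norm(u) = 5.49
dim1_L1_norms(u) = [6.83, 4.07, 3.24]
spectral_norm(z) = 14.43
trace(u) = -1.39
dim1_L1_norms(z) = [9.47, 11.38, 20.56]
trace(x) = -9.19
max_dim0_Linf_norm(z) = 12.6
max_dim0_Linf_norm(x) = 12.96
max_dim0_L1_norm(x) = 17.35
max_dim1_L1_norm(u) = 6.83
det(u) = 6.80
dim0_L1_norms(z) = [16.02, 10.08, 15.31]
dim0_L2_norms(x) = [13.46, 10.41, 10.1]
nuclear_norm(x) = 31.95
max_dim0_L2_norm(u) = 5.0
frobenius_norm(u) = 6.09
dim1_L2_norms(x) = [10.17, 7.62, 15.17]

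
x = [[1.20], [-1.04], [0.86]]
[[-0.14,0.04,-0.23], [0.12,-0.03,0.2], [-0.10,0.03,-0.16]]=x @ [[-0.12,0.03,-0.19]]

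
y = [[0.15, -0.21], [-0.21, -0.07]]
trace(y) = 0.08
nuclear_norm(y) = 0.47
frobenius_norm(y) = 0.34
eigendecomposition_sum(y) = [[0.20, -0.12], [-0.12, 0.07]] + [[-0.05, -0.09], [-0.09, -0.14]]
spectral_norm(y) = 0.28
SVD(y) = [[-0.86, 0.52], [0.52, 0.86]] @ diag([0.277065391822594, 0.19706539182259397]) @ [[-0.86, 0.52], [-0.52, -0.86]]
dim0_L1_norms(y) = [0.36, 0.28]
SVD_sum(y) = [[0.20,-0.12], [-0.12,0.07]] + [[-0.05, -0.09], [-0.09, -0.14]]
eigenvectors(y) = [[0.86, 0.52], [-0.52, 0.86]]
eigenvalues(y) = [0.28, -0.2]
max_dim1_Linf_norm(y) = 0.21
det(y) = -0.05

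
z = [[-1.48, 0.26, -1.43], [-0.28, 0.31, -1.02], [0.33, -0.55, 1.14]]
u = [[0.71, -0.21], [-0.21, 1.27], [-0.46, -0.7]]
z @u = [[-0.45, 1.64], [0.21, 1.17], [-0.17, -1.57]]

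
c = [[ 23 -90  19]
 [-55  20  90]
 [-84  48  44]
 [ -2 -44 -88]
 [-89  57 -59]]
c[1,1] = 20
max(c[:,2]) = 90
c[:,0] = [23, -55, -84, -2, -89]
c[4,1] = 57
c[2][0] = -84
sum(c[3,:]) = -134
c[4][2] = -59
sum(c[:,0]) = -207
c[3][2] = -88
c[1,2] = 90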